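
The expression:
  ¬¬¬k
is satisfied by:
  {k: False}


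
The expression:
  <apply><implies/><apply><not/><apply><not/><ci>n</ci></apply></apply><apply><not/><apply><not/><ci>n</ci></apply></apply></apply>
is always true.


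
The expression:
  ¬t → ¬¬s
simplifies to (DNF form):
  s ∨ t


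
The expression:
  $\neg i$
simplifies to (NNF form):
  $\neg i$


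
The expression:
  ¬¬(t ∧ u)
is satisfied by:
  {t: True, u: True}


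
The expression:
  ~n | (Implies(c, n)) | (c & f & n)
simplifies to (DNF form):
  True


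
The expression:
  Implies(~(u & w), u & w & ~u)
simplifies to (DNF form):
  u & w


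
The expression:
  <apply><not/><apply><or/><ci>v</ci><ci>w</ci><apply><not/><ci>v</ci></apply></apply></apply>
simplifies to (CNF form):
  <false/>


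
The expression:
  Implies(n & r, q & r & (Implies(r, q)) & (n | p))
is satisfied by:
  {q: True, n: False, r: False}
  {q: False, n: False, r: False}
  {r: True, q: True, n: False}
  {r: True, q: False, n: False}
  {n: True, q: True, r: False}
  {n: True, q: False, r: False}
  {n: True, r: True, q: True}


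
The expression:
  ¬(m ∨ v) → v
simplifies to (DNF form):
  m ∨ v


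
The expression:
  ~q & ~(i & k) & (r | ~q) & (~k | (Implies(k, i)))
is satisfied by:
  {q: False, k: False}


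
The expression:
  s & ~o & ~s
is never true.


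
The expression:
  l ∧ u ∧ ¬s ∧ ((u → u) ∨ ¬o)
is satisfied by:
  {u: True, l: True, s: False}


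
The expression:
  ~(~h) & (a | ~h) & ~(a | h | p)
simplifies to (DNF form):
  False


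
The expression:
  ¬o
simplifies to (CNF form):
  ¬o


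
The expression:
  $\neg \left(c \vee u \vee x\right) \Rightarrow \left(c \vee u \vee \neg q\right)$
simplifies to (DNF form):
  $c \vee u \vee x \vee \neg q$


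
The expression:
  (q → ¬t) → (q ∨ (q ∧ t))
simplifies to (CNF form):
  q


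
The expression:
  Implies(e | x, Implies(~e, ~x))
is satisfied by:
  {e: True, x: False}
  {x: False, e: False}
  {x: True, e: True}


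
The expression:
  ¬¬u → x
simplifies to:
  x ∨ ¬u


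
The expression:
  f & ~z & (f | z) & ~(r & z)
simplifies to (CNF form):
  f & ~z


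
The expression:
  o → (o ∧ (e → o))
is always true.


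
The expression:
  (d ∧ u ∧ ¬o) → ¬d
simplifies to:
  o ∨ ¬d ∨ ¬u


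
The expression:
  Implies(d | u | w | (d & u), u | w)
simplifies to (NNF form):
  u | w | ~d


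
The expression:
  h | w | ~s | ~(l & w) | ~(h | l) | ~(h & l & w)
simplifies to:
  True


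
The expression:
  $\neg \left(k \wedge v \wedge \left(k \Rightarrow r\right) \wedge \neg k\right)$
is always true.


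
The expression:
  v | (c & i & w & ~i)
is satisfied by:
  {v: True}


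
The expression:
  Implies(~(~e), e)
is always true.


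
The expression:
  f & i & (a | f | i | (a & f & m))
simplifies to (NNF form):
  f & i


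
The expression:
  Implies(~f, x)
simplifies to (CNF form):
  f | x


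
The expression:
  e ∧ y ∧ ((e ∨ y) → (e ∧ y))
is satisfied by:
  {e: True, y: True}


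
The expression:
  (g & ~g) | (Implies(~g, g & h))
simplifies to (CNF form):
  g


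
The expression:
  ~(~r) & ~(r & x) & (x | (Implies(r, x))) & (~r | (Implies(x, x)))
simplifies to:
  False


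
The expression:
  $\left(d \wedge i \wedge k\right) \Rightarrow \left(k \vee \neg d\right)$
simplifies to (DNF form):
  $\text{True}$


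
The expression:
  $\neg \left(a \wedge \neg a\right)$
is always true.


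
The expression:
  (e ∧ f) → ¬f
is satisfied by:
  {e: False, f: False}
  {f: True, e: False}
  {e: True, f: False}


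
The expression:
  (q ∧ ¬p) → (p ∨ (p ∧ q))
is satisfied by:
  {p: True, q: False}
  {q: False, p: False}
  {q: True, p: True}


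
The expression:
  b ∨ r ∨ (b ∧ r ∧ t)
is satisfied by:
  {r: True, b: True}
  {r: True, b: False}
  {b: True, r: False}


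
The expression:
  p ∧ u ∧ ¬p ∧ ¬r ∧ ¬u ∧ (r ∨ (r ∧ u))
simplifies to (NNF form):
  False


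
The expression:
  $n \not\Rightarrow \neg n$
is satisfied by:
  {n: True}


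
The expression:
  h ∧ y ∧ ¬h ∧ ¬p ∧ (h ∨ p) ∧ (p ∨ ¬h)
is never true.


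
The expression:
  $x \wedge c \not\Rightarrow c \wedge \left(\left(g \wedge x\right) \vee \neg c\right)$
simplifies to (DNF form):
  $\text{False}$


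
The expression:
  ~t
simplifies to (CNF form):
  ~t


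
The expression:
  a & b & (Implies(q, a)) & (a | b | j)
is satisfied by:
  {a: True, b: True}


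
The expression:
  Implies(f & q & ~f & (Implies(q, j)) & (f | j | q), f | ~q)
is always true.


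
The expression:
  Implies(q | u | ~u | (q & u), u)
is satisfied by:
  {u: True}


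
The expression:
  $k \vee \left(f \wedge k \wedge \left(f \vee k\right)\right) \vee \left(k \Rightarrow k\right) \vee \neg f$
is always true.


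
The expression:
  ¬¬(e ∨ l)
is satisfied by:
  {l: True, e: True}
  {l: True, e: False}
  {e: True, l: False}


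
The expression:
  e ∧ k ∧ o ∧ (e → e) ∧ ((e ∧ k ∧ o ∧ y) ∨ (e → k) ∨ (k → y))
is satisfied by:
  {e: True, o: True, k: True}


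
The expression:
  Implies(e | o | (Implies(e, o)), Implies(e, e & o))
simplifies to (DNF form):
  o | ~e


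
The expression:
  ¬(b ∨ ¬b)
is never true.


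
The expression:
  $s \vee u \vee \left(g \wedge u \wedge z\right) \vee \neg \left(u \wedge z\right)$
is always true.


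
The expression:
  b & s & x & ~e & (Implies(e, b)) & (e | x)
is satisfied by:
  {b: True, x: True, s: True, e: False}


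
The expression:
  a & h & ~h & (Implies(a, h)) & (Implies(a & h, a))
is never true.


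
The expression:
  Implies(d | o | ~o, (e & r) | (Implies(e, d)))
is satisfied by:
  {r: True, d: True, e: False}
  {r: True, e: False, d: False}
  {d: True, e: False, r: False}
  {d: False, e: False, r: False}
  {r: True, d: True, e: True}
  {r: True, e: True, d: False}
  {d: True, e: True, r: False}


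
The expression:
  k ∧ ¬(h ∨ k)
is never true.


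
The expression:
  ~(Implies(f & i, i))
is never true.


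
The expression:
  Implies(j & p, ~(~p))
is always true.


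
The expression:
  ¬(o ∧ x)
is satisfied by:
  {o: False, x: False}
  {x: True, o: False}
  {o: True, x: False}


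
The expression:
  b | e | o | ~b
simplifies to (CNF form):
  True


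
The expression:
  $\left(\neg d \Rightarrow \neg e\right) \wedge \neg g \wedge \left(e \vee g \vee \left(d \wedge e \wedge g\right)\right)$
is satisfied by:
  {e: True, d: True, g: False}


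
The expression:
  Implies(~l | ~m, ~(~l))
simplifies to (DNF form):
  l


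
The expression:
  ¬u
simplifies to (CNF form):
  ¬u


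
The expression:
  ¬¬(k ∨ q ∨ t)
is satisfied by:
  {t: True, k: True, q: True}
  {t: True, k: True, q: False}
  {t: True, q: True, k: False}
  {t: True, q: False, k: False}
  {k: True, q: True, t: False}
  {k: True, q: False, t: False}
  {q: True, k: False, t: False}


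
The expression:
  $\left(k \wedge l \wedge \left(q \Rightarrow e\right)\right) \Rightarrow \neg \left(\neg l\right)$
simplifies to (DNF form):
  $\text{True}$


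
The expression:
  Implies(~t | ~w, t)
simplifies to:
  t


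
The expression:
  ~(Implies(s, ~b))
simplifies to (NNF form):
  b & s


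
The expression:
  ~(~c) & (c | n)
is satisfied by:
  {c: True}


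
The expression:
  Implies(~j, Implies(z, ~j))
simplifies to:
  True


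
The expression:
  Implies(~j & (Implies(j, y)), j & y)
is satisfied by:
  {j: True}


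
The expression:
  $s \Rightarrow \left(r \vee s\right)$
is always true.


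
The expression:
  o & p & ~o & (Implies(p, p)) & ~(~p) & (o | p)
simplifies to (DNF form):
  False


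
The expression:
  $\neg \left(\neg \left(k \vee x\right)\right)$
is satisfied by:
  {x: True, k: True}
  {x: True, k: False}
  {k: True, x: False}


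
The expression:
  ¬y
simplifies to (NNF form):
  ¬y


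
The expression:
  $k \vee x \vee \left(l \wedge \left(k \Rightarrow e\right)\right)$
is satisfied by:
  {x: True, k: True, l: True}
  {x: True, k: True, l: False}
  {x: True, l: True, k: False}
  {x: True, l: False, k: False}
  {k: True, l: True, x: False}
  {k: True, l: False, x: False}
  {l: True, k: False, x: False}


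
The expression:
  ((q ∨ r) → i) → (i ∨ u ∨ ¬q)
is always true.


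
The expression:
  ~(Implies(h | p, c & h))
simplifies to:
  (h & ~c) | (p & ~h)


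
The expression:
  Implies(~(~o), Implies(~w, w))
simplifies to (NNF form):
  w | ~o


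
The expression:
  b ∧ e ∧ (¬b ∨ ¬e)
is never true.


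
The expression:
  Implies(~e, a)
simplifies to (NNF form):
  a | e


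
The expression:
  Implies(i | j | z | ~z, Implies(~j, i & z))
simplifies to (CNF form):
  (i | j) & (j | z)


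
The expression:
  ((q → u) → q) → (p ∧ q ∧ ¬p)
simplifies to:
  ¬q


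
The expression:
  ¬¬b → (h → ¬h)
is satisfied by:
  {h: False, b: False}
  {b: True, h: False}
  {h: True, b: False}


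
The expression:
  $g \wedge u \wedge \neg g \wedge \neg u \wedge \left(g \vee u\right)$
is never true.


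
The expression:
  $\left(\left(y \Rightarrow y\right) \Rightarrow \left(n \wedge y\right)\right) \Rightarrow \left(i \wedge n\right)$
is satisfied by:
  {i: True, y: False, n: False}
  {y: False, n: False, i: False}
  {i: True, n: True, y: False}
  {n: True, y: False, i: False}
  {i: True, y: True, n: False}
  {y: True, i: False, n: False}
  {i: True, n: True, y: True}


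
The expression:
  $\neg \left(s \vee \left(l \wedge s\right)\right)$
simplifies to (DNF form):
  $\neg s$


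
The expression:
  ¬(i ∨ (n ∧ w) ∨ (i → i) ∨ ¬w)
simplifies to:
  False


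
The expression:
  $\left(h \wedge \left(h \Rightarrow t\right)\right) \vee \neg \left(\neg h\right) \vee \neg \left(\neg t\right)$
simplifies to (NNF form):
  $h \vee t$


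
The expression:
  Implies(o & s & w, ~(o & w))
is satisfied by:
  {s: False, o: False, w: False}
  {w: True, s: False, o: False}
  {o: True, s: False, w: False}
  {w: True, o: True, s: False}
  {s: True, w: False, o: False}
  {w: True, s: True, o: False}
  {o: True, s: True, w: False}


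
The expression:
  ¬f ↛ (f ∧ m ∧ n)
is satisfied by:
  {f: False}


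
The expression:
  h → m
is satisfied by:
  {m: True, h: False}
  {h: False, m: False}
  {h: True, m: True}


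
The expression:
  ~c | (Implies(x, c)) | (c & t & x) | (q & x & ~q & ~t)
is always true.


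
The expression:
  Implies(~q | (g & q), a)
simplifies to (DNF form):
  a | (q & ~g)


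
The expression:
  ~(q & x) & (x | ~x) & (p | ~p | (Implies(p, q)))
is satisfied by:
  {q: False, x: False}
  {x: True, q: False}
  {q: True, x: False}


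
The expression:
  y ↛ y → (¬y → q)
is always true.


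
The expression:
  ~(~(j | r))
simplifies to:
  j | r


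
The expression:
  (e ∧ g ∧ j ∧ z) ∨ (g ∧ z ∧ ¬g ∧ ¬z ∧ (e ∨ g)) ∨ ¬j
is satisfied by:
  {g: True, z: True, e: True, j: False}
  {g: True, z: True, e: False, j: False}
  {g: True, e: True, z: False, j: False}
  {g: True, e: False, z: False, j: False}
  {z: True, e: True, g: False, j: False}
  {z: True, e: False, g: False, j: False}
  {e: True, g: False, z: False, j: False}
  {e: False, g: False, z: False, j: False}
  {j: True, g: True, z: True, e: True}


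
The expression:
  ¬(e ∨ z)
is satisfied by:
  {e: False, z: False}


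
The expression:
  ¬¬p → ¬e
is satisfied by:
  {p: False, e: False}
  {e: True, p: False}
  {p: True, e: False}


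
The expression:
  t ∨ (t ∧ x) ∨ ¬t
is always true.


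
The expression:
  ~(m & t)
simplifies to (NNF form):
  ~m | ~t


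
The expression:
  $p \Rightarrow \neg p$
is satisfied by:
  {p: False}


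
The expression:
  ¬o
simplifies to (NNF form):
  ¬o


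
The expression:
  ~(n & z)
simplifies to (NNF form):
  ~n | ~z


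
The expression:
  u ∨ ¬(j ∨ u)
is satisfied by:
  {u: True, j: False}
  {j: False, u: False}
  {j: True, u: True}


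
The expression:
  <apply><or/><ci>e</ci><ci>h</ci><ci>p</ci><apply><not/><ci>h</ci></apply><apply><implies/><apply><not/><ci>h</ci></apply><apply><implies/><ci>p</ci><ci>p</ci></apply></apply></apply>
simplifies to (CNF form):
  <true/>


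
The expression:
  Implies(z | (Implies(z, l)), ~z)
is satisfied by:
  {z: False}


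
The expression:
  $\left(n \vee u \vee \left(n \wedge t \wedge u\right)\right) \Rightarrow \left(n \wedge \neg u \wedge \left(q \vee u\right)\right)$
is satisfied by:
  {q: True, u: False, n: False}
  {u: False, n: False, q: False}
  {n: True, q: True, u: False}


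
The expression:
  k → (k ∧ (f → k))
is always true.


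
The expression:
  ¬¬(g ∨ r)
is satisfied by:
  {r: True, g: True}
  {r: True, g: False}
  {g: True, r: False}


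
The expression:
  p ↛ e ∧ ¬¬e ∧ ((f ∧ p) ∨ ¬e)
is never true.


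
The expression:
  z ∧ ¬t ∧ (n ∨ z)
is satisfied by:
  {z: True, t: False}


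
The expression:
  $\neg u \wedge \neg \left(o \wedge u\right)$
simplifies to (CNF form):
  $\neg u$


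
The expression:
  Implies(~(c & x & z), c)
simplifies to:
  c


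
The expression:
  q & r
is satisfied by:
  {r: True, q: True}


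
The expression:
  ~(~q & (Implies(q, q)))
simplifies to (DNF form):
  q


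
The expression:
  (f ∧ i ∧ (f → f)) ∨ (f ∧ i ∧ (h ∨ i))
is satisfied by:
  {i: True, f: True}


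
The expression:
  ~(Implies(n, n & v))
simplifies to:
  n & ~v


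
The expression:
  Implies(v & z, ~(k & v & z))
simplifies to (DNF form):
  ~k | ~v | ~z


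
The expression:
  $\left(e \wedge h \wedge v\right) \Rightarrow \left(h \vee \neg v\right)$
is always true.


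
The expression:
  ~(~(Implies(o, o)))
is always true.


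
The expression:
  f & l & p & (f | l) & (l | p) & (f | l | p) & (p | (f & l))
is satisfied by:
  {p: True, f: True, l: True}


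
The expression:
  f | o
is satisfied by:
  {o: True, f: True}
  {o: True, f: False}
  {f: True, o: False}


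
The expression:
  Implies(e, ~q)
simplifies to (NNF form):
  ~e | ~q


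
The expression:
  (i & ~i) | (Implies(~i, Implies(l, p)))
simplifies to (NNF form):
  i | p | ~l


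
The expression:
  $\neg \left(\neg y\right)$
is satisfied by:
  {y: True}


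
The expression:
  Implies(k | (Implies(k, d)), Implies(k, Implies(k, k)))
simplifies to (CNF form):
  True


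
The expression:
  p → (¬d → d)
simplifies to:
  d ∨ ¬p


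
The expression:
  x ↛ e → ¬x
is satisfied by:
  {e: True, x: False}
  {x: False, e: False}
  {x: True, e: True}


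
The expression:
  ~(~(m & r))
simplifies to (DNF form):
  m & r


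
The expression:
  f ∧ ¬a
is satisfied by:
  {f: True, a: False}


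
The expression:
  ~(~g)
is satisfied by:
  {g: True}


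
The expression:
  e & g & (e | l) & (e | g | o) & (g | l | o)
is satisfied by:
  {e: True, g: True}


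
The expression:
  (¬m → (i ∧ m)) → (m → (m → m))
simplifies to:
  True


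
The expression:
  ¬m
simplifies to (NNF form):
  ¬m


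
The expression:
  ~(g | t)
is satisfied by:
  {g: False, t: False}


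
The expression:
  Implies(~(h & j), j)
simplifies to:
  j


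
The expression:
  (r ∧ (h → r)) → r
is always true.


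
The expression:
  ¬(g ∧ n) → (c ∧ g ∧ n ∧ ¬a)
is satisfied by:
  {g: True, n: True}


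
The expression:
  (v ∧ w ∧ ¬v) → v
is always true.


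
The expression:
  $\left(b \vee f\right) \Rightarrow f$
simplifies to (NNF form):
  $f \vee \neg b$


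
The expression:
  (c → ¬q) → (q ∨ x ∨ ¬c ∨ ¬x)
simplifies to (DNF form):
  True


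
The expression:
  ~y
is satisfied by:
  {y: False}


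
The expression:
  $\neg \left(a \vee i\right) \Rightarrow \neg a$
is always true.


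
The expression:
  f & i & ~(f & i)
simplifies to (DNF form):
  False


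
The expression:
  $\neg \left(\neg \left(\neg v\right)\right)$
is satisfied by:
  {v: False}


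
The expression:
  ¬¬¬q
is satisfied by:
  {q: False}


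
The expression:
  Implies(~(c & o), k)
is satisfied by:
  {k: True, o: True, c: True}
  {k: True, o: True, c: False}
  {k: True, c: True, o: False}
  {k: True, c: False, o: False}
  {o: True, c: True, k: False}


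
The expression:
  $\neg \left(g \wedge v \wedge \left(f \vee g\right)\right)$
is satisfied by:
  {g: False, v: False}
  {v: True, g: False}
  {g: True, v: False}


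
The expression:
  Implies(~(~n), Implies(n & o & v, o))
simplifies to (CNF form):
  True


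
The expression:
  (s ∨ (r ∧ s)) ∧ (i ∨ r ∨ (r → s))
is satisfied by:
  {s: True}


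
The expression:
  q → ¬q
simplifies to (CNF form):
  ¬q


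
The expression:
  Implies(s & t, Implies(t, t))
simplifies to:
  True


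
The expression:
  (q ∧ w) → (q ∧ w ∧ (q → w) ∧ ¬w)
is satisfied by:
  {w: False, q: False}
  {q: True, w: False}
  {w: True, q: False}


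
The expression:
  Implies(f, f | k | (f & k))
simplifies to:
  True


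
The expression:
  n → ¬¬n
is always true.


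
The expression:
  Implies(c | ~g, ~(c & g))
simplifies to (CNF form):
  ~c | ~g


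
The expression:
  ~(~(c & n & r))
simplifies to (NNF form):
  c & n & r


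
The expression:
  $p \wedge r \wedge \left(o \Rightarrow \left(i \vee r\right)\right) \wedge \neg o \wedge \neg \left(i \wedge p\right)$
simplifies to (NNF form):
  $p \wedge r \wedge \neg i \wedge \neg o$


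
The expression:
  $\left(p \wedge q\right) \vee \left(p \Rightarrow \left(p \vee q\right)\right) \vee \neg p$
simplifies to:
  $\text{True}$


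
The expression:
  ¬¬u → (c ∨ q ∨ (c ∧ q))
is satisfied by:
  {q: True, c: True, u: False}
  {q: True, u: False, c: False}
  {c: True, u: False, q: False}
  {c: False, u: False, q: False}
  {q: True, c: True, u: True}
  {q: True, u: True, c: False}
  {c: True, u: True, q: False}


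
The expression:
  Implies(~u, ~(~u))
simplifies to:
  u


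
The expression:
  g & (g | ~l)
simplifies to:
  g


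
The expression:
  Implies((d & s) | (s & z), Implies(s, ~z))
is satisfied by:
  {s: False, z: False}
  {z: True, s: False}
  {s: True, z: False}


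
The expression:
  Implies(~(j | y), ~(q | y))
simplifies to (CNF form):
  j | y | ~q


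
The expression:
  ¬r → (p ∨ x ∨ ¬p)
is always true.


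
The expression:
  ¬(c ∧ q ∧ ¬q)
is always true.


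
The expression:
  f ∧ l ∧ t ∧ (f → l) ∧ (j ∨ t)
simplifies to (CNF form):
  f ∧ l ∧ t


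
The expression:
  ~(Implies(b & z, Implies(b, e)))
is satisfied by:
  {z: True, b: True, e: False}


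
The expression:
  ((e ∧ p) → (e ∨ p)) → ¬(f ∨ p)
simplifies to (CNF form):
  ¬f ∧ ¬p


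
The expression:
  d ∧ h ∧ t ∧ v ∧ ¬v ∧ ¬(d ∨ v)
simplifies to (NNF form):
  False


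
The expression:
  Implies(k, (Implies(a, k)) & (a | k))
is always true.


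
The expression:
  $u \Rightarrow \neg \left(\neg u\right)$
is always true.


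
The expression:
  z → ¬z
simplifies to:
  ¬z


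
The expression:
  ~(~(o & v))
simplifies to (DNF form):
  o & v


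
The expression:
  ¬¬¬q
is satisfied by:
  {q: False}


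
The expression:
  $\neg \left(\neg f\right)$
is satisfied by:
  {f: True}


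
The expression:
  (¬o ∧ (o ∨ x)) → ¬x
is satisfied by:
  {o: True, x: False}
  {x: False, o: False}
  {x: True, o: True}


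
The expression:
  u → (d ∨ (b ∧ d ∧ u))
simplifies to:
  d ∨ ¬u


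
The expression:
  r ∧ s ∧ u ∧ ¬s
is never true.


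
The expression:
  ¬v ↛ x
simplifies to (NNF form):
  x ∨ ¬v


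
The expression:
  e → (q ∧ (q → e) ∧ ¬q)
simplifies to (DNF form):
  ¬e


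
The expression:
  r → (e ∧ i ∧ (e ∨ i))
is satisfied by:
  {i: True, e: True, r: False}
  {i: True, e: False, r: False}
  {e: True, i: False, r: False}
  {i: False, e: False, r: False}
  {i: True, r: True, e: True}


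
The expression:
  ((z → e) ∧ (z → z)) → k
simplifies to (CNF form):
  (k ∨ z) ∧ (k ∨ ¬e)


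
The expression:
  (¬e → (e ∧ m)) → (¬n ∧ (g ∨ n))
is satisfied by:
  {g: True, n: False, e: False}
  {n: False, e: False, g: False}
  {g: True, n: True, e: False}
  {n: True, g: False, e: False}
  {e: True, g: True, n: False}


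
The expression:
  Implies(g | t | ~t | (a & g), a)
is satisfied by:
  {a: True}


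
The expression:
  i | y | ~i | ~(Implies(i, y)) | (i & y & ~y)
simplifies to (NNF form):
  True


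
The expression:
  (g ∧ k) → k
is always true.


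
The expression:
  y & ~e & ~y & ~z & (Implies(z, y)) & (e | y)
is never true.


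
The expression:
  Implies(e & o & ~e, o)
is always true.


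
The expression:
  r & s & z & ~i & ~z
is never true.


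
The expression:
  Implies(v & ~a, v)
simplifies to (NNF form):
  True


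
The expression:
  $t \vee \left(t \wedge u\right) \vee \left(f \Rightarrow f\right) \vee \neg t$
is always true.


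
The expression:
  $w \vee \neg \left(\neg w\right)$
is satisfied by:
  {w: True}


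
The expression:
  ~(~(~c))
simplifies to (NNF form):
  ~c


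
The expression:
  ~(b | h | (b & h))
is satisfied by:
  {h: False, b: False}


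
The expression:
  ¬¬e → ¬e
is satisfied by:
  {e: False}


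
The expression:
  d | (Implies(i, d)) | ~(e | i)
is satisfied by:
  {d: True, i: False}
  {i: False, d: False}
  {i: True, d: True}


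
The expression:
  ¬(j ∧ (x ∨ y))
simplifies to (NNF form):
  (¬x ∧ ¬y) ∨ ¬j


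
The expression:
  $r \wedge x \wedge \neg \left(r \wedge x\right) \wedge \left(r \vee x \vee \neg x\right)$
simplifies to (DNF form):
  $\text{False}$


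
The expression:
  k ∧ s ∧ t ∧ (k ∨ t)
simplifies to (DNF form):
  k ∧ s ∧ t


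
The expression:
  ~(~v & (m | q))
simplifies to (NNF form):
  v | (~m & ~q)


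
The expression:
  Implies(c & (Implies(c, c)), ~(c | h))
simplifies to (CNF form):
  ~c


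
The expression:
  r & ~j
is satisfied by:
  {r: True, j: False}


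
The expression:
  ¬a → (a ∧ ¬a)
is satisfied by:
  {a: True}


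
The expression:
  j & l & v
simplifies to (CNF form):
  j & l & v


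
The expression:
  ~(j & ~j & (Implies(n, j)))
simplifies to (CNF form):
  True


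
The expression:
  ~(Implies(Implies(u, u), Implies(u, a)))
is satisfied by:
  {u: True, a: False}


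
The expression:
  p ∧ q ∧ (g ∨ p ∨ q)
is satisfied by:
  {p: True, q: True}


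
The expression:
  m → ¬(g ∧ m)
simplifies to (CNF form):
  ¬g ∨ ¬m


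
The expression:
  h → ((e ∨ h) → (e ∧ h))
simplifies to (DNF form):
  e ∨ ¬h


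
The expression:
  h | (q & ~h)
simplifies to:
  h | q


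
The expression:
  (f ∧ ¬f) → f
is always true.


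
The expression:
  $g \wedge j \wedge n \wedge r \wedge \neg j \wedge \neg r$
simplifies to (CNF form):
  $\text{False}$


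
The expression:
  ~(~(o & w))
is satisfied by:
  {w: True, o: True}


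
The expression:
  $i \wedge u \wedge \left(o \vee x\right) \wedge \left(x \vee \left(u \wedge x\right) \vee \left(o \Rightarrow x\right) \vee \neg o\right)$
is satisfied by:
  {i: True, u: True, x: True}


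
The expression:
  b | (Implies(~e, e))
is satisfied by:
  {b: True, e: True}
  {b: True, e: False}
  {e: True, b: False}


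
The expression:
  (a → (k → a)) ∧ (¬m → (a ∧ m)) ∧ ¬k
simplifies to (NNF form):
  m ∧ ¬k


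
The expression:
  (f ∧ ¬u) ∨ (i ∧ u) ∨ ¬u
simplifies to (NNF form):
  i ∨ ¬u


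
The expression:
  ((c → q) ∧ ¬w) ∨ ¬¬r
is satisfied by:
  {r: True, q: True, c: False, w: False}
  {r: True, q: False, c: False, w: False}
  {r: True, c: True, q: True, w: False}
  {r: True, c: True, q: False, w: False}
  {r: True, w: True, q: True, c: False}
  {r: True, w: True, q: False, c: False}
  {r: True, w: True, c: True, q: True}
  {r: True, w: True, c: True, q: False}
  {q: True, r: False, c: False, w: False}
  {r: False, q: False, c: False, w: False}
  {c: True, q: True, r: False, w: False}


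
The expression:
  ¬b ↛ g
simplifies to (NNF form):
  ¬b ∧ ¬g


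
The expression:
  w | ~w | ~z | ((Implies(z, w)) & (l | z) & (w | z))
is always true.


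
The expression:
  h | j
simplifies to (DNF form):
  h | j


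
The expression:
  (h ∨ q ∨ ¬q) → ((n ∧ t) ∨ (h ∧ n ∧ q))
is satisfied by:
  {t: True, h: True, n: True, q: True}
  {t: True, h: True, n: True, q: False}
  {t: True, n: True, q: True, h: False}
  {t: True, n: True, q: False, h: False}
  {h: True, n: True, q: True, t: False}


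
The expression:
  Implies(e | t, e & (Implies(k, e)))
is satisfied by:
  {e: True, t: False}
  {t: False, e: False}
  {t: True, e: True}


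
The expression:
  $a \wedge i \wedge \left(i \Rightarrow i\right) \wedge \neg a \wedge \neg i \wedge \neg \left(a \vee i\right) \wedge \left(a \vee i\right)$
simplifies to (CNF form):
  $\text{False}$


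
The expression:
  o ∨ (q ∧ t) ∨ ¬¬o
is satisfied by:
  {q: True, o: True, t: True}
  {q: True, o: True, t: False}
  {o: True, t: True, q: False}
  {o: True, t: False, q: False}
  {q: True, t: True, o: False}


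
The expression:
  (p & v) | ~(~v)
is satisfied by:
  {v: True}


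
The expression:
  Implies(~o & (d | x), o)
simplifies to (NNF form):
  o | (~d & ~x)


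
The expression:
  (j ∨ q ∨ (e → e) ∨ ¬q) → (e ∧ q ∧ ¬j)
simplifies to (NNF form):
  e ∧ q ∧ ¬j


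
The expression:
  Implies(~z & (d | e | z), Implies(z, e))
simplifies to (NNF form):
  True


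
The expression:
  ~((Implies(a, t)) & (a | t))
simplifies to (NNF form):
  ~t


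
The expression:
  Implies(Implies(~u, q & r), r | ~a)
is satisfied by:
  {r: True, u: False, a: False}
  {u: False, a: False, r: False}
  {r: True, a: True, u: False}
  {a: True, u: False, r: False}
  {r: True, u: True, a: False}
  {u: True, r: False, a: False}
  {r: True, a: True, u: True}


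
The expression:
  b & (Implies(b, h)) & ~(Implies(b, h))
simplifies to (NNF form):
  False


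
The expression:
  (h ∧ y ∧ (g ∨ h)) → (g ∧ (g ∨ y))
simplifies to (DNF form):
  g ∨ ¬h ∨ ¬y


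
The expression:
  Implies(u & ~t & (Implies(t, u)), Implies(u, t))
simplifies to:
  t | ~u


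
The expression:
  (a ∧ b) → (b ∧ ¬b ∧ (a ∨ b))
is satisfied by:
  {a: False, b: False}
  {b: True, a: False}
  {a: True, b: False}


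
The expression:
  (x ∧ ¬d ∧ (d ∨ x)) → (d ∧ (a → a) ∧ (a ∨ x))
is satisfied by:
  {d: True, x: False}
  {x: False, d: False}
  {x: True, d: True}


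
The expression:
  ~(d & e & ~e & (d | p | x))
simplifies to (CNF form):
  True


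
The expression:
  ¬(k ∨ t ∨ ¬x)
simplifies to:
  x ∧ ¬k ∧ ¬t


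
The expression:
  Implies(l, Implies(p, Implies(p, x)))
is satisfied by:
  {x: True, l: False, p: False}
  {l: False, p: False, x: False}
  {x: True, p: True, l: False}
  {p: True, l: False, x: False}
  {x: True, l: True, p: False}
  {l: True, x: False, p: False}
  {x: True, p: True, l: True}


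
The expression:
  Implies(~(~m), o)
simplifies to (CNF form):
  o | ~m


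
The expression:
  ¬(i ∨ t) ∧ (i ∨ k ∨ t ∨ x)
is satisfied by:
  {x: True, k: True, i: False, t: False}
  {x: True, k: False, i: False, t: False}
  {k: True, t: False, x: False, i: False}


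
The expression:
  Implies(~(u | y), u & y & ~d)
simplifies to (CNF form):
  u | y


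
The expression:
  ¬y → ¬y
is always true.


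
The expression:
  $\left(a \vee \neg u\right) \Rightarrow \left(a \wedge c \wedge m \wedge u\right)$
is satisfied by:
  {u: True, m: True, c: True, a: False}
  {u: True, m: True, c: False, a: False}
  {u: True, c: True, m: False, a: False}
  {u: True, c: False, m: False, a: False}
  {u: True, a: True, m: True, c: True}


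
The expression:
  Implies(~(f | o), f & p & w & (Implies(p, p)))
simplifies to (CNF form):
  f | o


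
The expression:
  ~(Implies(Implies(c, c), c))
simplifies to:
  ~c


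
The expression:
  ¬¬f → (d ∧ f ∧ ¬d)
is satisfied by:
  {f: False}


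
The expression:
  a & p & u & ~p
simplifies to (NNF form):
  False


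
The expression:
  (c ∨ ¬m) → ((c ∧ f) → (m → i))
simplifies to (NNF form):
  i ∨ ¬c ∨ ¬f ∨ ¬m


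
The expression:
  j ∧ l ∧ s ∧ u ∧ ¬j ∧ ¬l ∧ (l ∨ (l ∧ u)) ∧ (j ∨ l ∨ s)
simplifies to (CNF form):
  False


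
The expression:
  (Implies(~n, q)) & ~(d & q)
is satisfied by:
  {n: True, d: False, q: False}
  {q: True, n: True, d: False}
  {q: True, d: False, n: False}
  {n: True, d: True, q: False}


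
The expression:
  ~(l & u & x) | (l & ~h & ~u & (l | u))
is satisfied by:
  {l: False, u: False, x: False}
  {x: True, l: False, u: False}
  {u: True, l: False, x: False}
  {x: True, u: True, l: False}
  {l: True, x: False, u: False}
  {x: True, l: True, u: False}
  {u: True, l: True, x: False}


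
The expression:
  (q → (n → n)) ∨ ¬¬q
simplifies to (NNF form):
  True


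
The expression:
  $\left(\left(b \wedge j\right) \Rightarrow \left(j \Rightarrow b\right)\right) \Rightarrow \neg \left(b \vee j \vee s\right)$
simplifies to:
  $\neg b \wedge \neg j \wedge \neg s$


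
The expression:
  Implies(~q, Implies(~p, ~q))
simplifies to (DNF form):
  True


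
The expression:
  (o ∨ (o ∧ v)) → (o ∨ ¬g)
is always true.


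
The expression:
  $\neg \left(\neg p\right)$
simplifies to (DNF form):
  $p$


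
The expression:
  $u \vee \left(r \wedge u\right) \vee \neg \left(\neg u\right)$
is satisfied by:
  {u: True}


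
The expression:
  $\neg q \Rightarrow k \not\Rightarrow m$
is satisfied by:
  {k: True, q: True, m: False}
  {q: True, m: False, k: False}
  {k: True, q: True, m: True}
  {q: True, m: True, k: False}
  {k: True, m: False, q: False}


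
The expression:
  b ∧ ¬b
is never true.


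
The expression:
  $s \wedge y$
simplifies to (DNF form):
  $s \wedge y$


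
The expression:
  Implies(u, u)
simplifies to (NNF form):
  True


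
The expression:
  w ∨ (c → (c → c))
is always true.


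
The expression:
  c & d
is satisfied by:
  {c: True, d: True}


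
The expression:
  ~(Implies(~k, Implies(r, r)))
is never true.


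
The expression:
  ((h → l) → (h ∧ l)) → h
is always true.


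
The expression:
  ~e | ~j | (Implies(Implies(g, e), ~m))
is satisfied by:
  {m: False, e: False, j: False}
  {j: True, m: False, e: False}
  {e: True, m: False, j: False}
  {j: True, e: True, m: False}
  {m: True, j: False, e: False}
  {j: True, m: True, e: False}
  {e: True, m: True, j: False}


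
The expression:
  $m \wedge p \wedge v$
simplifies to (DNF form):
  $m \wedge p \wedge v$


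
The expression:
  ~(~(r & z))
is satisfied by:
  {r: True, z: True}


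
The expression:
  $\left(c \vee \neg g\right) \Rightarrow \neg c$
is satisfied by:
  {c: False}


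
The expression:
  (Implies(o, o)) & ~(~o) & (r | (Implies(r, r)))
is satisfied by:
  {o: True}


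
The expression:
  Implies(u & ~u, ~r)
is always true.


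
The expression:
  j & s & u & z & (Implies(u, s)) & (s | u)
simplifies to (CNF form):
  j & s & u & z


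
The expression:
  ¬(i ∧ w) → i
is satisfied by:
  {i: True}


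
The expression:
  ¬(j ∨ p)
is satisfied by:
  {p: False, j: False}


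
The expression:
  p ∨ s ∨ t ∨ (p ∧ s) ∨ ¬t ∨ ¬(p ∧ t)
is always true.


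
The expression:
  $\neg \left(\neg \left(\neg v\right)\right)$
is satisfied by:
  {v: False}


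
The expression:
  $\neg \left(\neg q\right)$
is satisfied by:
  {q: True}


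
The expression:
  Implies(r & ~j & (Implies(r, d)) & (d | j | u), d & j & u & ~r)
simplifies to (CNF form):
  j | ~d | ~r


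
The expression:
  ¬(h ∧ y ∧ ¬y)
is always true.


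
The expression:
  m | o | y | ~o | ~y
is always true.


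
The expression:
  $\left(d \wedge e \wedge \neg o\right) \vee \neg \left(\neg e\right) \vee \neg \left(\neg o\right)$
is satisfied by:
  {o: True, e: True}
  {o: True, e: False}
  {e: True, o: False}


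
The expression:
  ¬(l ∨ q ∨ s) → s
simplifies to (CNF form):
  l ∨ q ∨ s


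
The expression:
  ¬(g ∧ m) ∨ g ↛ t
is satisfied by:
  {g: False, m: False, t: False}
  {t: True, g: False, m: False}
  {m: True, g: False, t: False}
  {t: True, m: True, g: False}
  {g: True, t: False, m: False}
  {t: True, g: True, m: False}
  {m: True, g: True, t: False}


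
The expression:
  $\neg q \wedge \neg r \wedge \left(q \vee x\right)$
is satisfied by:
  {x: True, q: False, r: False}


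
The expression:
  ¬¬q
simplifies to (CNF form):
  q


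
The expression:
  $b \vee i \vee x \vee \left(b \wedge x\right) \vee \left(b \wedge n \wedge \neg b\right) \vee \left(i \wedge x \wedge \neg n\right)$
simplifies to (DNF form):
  $b \vee i \vee x$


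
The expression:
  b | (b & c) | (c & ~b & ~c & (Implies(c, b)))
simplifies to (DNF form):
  b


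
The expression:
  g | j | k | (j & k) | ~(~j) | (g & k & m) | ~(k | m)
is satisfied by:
  {k: True, g: True, j: True, m: False}
  {k: True, g: True, j: False, m: False}
  {k: True, j: True, m: False, g: False}
  {k: True, j: False, m: False, g: False}
  {g: True, j: True, m: False, k: False}
  {g: True, j: False, m: False, k: False}
  {j: True, g: False, m: False, k: False}
  {j: False, g: False, m: False, k: False}
  {k: True, g: True, m: True, j: True}
  {k: True, g: True, m: True, j: False}
  {k: True, m: True, j: True, g: False}
  {k: True, m: True, j: False, g: False}
  {m: True, g: True, j: True, k: False}
  {m: True, g: True, j: False, k: False}
  {m: True, j: True, g: False, k: False}


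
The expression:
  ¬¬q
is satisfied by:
  {q: True}


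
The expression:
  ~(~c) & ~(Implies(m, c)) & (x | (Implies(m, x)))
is never true.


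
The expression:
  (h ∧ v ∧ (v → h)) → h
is always true.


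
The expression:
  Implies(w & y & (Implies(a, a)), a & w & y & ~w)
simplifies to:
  ~w | ~y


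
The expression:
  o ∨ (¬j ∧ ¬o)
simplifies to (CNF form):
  o ∨ ¬j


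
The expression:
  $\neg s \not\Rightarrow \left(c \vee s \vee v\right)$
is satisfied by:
  {v: False, c: False, s: False}


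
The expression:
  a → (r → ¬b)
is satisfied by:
  {a: False, b: False, r: False}
  {r: True, a: False, b: False}
  {b: True, a: False, r: False}
  {r: True, b: True, a: False}
  {a: True, r: False, b: False}
  {r: True, a: True, b: False}
  {b: True, a: True, r: False}


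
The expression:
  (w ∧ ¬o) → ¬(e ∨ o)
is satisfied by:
  {o: True, w: False, e: False}
  {w: False, e: False, o: False}
  {o: True, e: True, w: False}
  {e: True, w: False, o: False}
  {o: True, w: True, e: False}
  {w: True, o: False, e: False}
  {o: True, e: True, w: True}


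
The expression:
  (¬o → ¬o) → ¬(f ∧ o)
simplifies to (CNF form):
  ¬f ∨ ¬o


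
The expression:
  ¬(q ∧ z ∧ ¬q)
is always true.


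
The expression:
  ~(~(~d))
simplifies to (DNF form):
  ~d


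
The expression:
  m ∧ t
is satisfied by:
  {t: True, m: True}


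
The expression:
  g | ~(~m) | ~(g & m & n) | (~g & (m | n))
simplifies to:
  True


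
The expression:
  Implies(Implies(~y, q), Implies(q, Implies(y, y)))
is always true.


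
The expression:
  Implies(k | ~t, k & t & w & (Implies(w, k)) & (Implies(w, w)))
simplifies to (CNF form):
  t & (w | ~k)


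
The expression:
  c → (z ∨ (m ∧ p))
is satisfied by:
  {z: True, p: True, m: True, c: False}
  {z: True, p: True, m: False, c: False}
  {z: True, m: True, p: False, c: False}
  {z: True, m: False, p: False, c: False}
  {p: True, m: True, z: False, c: False}
  {p: True, m: False, z: False, c: False}
  {m: True, z: False, p: False, c: False}
  {m: False, z: False, p: False, c: False}
  {c: True, z: True, p: True, m: True}
  {c: True, z: True, p: True, m: False}
  {c: True, z: True, m: True, p: False}
  {c: True, z: True, m: False, p: False}
  {c: True, p: True, m: True, z: False}


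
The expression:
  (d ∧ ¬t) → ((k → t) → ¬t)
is always true.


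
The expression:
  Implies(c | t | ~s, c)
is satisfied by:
  {c: True, s: True, t: False}
  {c: True, t: False, s: False}
  {c: True, s: True, t: True}
  {c: True, t: True, s: False}
  {s: True, t: False, c: False}


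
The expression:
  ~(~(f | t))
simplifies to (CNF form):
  f | t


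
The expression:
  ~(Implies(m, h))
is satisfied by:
  {m: True, h: False}


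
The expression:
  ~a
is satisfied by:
  {a: False}


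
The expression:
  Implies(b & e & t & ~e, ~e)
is always true.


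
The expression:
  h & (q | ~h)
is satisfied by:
  {h: True, q: True}


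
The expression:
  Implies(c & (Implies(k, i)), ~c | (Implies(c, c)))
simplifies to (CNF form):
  True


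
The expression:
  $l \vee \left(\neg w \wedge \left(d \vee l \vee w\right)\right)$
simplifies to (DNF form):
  $l \vee \left(d \wedge \neg w\right)$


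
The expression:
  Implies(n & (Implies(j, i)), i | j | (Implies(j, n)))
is always true.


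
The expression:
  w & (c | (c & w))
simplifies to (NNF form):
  c & w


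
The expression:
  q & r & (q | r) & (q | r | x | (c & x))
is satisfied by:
  {r: True, q: True}


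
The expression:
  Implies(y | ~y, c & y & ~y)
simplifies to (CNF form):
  False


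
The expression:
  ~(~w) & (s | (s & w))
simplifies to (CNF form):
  s & w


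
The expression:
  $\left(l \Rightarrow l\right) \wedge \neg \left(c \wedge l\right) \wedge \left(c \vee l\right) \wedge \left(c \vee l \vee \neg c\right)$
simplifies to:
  $\left(c \wedge \neg l\right) \vee \left(l \wedge \neg c\right)$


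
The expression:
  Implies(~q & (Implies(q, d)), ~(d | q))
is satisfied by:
  {q: True, d: False}
  {d: False, q: False}
  {d: True, q: True}


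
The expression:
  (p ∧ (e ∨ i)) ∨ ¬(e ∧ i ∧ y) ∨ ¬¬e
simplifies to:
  True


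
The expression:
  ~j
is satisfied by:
  {j: False}
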